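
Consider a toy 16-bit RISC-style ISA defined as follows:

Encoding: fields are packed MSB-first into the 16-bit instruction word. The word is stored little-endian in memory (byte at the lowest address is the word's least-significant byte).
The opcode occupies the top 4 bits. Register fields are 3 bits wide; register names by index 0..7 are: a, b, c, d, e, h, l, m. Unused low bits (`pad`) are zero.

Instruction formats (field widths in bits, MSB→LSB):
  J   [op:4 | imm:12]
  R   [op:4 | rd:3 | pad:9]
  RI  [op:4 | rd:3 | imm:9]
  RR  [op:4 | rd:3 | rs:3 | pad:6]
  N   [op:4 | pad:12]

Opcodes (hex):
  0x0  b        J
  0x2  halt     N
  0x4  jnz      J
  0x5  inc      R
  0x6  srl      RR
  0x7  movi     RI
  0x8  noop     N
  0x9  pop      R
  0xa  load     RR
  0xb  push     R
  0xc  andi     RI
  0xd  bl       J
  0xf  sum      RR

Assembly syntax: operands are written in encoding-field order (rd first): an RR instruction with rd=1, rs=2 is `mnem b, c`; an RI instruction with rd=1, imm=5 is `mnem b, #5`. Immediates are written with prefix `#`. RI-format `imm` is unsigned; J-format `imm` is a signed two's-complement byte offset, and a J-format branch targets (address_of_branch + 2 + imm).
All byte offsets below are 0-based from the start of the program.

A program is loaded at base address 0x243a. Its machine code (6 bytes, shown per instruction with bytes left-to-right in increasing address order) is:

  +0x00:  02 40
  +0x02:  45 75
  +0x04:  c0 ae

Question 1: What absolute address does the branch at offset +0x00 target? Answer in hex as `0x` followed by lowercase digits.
@+00  little-endian(02 40) = 0x4002
  opcode bits[15:12]=0x4: jnz/J
  [11:0] imm=2 = #2
  target = base 0x243a + off 0x00 + 2 + imm 2 = 0x243e

0x243e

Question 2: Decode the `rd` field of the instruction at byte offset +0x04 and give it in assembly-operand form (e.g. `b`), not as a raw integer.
off 0x04: read c0 ae as little → 0xaec0
  op=0xaec0>>12=0xa ⇒ load (RR)
  rd: (w>>9)&0x7=0x7 → m
  rs: (w>>6)&0x7=0x3 → d

m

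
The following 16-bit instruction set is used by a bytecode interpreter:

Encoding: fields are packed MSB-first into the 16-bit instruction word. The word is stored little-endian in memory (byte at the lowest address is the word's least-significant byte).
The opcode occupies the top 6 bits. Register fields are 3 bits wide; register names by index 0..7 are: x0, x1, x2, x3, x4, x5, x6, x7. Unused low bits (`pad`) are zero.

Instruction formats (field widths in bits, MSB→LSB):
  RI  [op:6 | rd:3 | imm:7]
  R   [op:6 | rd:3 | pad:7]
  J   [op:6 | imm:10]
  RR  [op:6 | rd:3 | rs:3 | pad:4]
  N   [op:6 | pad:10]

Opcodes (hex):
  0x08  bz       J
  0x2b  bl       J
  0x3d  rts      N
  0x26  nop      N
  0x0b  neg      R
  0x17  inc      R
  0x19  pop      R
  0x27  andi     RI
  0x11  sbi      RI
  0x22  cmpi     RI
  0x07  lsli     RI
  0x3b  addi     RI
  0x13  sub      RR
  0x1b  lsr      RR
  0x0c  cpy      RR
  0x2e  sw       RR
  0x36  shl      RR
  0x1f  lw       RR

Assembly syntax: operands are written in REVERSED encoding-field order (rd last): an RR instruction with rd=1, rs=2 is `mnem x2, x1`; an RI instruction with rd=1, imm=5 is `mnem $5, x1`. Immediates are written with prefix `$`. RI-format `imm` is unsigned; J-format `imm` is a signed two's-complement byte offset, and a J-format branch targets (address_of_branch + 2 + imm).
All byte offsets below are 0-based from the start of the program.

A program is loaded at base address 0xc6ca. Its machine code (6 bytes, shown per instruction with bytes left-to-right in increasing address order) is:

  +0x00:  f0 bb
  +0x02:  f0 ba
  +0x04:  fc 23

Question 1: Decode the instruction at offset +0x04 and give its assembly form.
@+04  little-endian(fc 23) = 0x23fc
  opcode bits[15:10]=0x8: bz/J
  imm@[9:0]=0x3fc (s10→-4) ⇒ $-4

bz $-4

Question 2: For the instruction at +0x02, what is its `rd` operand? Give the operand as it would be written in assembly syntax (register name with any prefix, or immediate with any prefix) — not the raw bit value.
x5

[02] f0 ba → 0xbaf0
  op=0xbaf0>>10=0x2e ⇒ sw (RR)
  rd@[9:7]=0x5 ⇒ x5
  rs@[6:4]=0x7 ⇒ x7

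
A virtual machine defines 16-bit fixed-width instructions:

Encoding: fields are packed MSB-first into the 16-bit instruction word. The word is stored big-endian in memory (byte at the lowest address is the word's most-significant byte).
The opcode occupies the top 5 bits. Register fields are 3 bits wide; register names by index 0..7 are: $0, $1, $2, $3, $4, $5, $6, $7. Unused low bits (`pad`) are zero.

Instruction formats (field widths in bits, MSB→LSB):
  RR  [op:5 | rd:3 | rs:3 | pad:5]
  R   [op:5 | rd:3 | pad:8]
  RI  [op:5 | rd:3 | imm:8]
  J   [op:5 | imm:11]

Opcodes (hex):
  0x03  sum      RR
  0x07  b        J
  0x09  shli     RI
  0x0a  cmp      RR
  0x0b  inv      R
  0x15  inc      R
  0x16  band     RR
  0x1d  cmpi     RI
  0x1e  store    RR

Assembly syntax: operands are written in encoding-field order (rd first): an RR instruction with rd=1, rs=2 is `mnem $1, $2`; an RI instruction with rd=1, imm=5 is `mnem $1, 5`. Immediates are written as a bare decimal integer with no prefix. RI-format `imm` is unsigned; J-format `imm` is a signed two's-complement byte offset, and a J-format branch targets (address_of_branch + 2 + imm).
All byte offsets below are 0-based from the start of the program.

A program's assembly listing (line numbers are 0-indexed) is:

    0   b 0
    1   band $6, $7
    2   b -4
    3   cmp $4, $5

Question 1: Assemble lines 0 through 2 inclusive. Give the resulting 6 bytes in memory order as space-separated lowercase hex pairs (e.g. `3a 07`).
38 00 b6 e0 3f fc

L0: b op=0x7:5|imm=0:11 ⇒ 0x3800 ⇒ big 38 00
L1: band op=0x16:5|rd=6:3|rs=7:3|pad=0:5 ⇒ 0xb6e0 ⇒ big b6 e0
L2: b op=0x7:5|imm=-4:11 ⇒ 0x3ffc ⇒ big 3f fc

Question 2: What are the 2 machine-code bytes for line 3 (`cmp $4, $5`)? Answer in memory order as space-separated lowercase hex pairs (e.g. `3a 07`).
L3: cmp op=0xa:5|rd=4:3|rs=5:3|pad=0:5 ⇒ 0x54a0 ⇒ big 54 a0

54 a0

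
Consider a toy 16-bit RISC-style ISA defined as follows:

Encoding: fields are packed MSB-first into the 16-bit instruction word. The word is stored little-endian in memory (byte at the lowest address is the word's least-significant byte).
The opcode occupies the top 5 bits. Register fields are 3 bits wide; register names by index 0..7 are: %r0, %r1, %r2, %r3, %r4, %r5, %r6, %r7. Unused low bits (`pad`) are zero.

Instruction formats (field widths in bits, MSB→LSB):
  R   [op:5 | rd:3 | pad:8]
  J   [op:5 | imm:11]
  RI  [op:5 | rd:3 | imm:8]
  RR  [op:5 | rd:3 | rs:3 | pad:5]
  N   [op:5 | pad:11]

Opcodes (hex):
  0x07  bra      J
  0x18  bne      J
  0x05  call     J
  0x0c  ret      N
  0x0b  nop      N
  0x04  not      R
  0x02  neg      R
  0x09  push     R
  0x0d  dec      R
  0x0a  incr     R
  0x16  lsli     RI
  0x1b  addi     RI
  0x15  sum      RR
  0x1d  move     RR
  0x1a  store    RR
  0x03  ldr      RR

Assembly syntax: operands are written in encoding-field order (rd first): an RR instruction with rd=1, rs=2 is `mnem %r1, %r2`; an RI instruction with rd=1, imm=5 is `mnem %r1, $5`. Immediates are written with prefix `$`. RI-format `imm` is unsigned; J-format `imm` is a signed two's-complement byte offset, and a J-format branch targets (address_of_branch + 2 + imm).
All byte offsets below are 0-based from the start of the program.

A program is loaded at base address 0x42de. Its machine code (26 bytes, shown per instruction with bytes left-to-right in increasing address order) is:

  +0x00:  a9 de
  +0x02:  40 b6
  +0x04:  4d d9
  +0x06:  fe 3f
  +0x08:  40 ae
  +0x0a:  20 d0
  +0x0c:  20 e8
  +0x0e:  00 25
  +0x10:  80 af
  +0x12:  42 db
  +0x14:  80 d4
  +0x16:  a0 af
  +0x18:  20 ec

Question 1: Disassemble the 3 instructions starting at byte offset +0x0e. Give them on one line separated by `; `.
not %r5; sum %r7, %r4; addi %r3, $66

+0x0e: 00 25 ⇒ word 0x2500 (little)
  top 5b → 0x4 → not [R]
  [10:8] rd=5 = %r5
+0x10: 80 af ⇒ word 0xaf80 (little)
  top 5b → 0x15 → sum [RR]
  [10:8] rd=7 = %r7
  [7:5] rs=4 = %r4
+0x12: 42 db ⇒ word 0xdb42 (little)
  top 5b → 0x1b → addi [RI]
  [10:8] rd=3 = %r3
  [7:0] imm=66 = $66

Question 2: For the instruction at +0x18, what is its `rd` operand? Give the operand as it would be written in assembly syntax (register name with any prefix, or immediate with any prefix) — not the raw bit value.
%r4

+0x18: 20 ec ⇒ word 0xec20 (little)
  top 5b → 0x1d → move [RR]
  rd: (w>>8)&0x7=0x4 → %r4
  rs: (w>>5)&0x7=0x1 → %r1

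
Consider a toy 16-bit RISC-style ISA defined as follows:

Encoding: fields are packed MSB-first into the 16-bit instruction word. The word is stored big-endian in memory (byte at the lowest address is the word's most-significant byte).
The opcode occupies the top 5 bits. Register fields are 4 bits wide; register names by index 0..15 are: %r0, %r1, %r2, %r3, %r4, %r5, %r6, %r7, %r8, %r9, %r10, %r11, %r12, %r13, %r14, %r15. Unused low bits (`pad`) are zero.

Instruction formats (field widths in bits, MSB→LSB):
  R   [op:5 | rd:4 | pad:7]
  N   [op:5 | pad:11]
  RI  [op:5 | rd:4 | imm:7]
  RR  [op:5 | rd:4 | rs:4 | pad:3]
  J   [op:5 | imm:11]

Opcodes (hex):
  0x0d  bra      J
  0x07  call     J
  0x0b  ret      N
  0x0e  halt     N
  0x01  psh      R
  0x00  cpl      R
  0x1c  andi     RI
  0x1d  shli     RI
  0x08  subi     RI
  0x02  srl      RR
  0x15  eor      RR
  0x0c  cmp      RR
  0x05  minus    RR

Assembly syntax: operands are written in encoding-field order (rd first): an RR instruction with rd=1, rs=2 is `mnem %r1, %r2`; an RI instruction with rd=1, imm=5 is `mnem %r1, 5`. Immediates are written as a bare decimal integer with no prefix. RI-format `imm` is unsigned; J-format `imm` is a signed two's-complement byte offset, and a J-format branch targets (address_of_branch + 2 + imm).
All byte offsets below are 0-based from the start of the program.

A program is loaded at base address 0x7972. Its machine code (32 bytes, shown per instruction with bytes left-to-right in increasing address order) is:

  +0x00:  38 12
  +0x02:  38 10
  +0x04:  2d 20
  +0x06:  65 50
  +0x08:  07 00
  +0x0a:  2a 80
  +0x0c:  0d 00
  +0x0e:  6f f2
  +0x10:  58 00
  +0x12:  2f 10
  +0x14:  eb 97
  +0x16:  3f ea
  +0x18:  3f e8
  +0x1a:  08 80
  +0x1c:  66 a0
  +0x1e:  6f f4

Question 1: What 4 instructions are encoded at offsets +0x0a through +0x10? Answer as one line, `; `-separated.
minus %r5, %r0; psh %r10; bra -14; ret

[0a] 2a 80 → 0x2a80
  op=0x2a80>>11=0x5 ⇒ minus (RR)
  rd: (w>>7)&0xf=0x5 → %r5
  rs: (w>>3)&0xf=0x0 → %r0
[0c] 0d 00 → 0x0d00
  op=0x0d00>>11=0x1 ⇒ psh (R)
  rd: (w>>7)&0xf=0xa → %r10
[0e] 6f f2 → 0x6ff2
  op=0x6ff2>>11=0xd ⇒ bra (J)
  imm: (w>>0)&0x7ff=0x7f2 (s11→-14) → -14
[10] 58 00 → 0x5800
  op=0x5800>>11=0xb ⇒ ret (N)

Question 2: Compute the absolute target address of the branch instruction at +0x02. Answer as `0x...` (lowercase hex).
0x7986

[02] 38 10 → 0x3810
  top 5b → 0x7 → call [J]
  [10:0] imm=16 = 16
  target = base 0x7972 + off 0x02 + 2 + imm 16 = 0x7986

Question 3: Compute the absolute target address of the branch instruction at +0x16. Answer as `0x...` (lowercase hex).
0x7974

@+16  big-endian(3f ea) = 0x3fea
  top 5b → 0x7 → call [J]
  imm@[10:0]=0x7ea (s11→-22) ⇒ -22
  target = base 0x7972 + off 0x16 + 2 + imm -22 = 0x7974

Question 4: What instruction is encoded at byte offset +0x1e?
@+1e  big-endian(6f f4) = 0x6ff4
  op=0x6ff4>>11=0xd ⇒ bra (J)
  imm@[10:0]=0x7f4 (s11→-12) ⇒ -12

bra -12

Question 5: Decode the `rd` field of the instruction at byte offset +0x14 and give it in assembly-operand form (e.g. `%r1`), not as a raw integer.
%r7

@+14  big-endian(eb 97) = 0xeb97
  opcode bits[15:11]=0x1d: shli/RI
  rd: (w>>7)&0xf=0x7 → %r7
  imm: (w>>0)&0x7f=0x17 → 23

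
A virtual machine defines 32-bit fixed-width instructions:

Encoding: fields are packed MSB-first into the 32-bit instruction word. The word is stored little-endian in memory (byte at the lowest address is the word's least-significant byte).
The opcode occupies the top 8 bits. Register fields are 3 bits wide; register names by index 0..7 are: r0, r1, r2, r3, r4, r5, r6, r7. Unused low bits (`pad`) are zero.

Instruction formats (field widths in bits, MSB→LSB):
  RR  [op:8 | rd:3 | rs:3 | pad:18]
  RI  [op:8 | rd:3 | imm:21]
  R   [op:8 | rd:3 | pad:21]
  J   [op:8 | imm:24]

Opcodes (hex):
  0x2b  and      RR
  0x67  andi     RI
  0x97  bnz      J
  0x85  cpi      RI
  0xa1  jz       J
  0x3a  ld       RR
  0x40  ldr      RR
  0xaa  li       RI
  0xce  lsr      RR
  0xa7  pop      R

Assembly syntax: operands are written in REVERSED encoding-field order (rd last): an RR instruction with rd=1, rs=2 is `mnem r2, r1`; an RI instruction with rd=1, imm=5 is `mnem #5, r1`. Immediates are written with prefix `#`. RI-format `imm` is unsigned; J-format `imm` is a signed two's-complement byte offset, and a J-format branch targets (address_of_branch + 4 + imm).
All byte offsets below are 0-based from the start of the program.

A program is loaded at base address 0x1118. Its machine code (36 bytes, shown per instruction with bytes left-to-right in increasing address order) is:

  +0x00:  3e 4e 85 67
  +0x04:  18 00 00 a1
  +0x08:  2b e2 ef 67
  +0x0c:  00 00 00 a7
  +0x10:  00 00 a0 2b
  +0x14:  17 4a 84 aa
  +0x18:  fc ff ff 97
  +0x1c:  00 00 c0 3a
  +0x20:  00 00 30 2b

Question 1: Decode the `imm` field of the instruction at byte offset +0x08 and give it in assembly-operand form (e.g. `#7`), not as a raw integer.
off 0x08: read 2b e2 ef 67 as little → 0x67efe22b
  top 8b → 0x67 → andi [RI]
  rd: (w>>21)&0x7=0x7 → r7
  imm: (w>>0)&0x1fffff=0xfe22b → #1040939

#1040939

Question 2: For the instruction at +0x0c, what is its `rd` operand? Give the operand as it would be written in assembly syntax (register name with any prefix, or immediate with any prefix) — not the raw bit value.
r0

[0c] 00 00 00 a7 → 0xa7000000
  op=0xa7000000>>24=0xa7 ⇒ pop (R)
  rd@[23:21]=0x0 ⇒ r0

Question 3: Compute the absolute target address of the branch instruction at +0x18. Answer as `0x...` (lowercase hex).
0x1130

off 0x18: read fc ff ff 97 as little → 0x97fffffc
  opcode bits[31:24]=0x97: bnz/J
  imm: (w>>0)&0xffffff=0xfffffc (s24→-4) → #-4
  target = base 0x1118 + off 0x18 + 4 + imm -4 = 0x1130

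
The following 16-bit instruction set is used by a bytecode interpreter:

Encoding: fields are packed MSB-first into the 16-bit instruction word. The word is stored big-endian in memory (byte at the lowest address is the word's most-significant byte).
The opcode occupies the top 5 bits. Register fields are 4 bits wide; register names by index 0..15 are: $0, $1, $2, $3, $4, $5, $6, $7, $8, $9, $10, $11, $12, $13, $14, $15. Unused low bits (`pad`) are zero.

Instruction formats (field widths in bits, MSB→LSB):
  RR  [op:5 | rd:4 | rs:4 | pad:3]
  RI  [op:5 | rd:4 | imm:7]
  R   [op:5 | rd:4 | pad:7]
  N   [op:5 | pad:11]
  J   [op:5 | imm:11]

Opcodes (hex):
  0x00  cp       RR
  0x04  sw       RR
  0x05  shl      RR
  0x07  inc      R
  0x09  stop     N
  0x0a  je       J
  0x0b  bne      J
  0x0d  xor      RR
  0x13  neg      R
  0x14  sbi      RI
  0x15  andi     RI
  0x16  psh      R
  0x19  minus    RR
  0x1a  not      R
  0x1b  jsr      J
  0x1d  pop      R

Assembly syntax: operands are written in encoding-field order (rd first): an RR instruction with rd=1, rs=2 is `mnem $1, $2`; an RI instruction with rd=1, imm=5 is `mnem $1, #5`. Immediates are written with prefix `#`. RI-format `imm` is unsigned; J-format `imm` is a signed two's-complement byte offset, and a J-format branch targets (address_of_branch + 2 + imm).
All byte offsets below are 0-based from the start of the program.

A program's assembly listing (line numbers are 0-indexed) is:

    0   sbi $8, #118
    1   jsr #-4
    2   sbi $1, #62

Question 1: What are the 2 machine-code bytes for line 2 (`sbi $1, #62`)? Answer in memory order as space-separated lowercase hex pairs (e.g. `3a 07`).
2. sbi fields op=0x14:5|rd=1:4|imm=62:7 → word a0beh → a0 be

a0 be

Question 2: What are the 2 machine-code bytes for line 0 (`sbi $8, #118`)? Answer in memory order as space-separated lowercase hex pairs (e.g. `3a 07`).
line 0 (sbi): pack op=0x14:5|rd=8:4|imm=118:7 = 0xa476; big→ a4 76

a4 76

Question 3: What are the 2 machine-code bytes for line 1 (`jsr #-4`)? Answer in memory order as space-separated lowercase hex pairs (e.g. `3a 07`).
df fc

1. jsr fields op=0x1b:5|imm=-4:11 → word dffch → df fc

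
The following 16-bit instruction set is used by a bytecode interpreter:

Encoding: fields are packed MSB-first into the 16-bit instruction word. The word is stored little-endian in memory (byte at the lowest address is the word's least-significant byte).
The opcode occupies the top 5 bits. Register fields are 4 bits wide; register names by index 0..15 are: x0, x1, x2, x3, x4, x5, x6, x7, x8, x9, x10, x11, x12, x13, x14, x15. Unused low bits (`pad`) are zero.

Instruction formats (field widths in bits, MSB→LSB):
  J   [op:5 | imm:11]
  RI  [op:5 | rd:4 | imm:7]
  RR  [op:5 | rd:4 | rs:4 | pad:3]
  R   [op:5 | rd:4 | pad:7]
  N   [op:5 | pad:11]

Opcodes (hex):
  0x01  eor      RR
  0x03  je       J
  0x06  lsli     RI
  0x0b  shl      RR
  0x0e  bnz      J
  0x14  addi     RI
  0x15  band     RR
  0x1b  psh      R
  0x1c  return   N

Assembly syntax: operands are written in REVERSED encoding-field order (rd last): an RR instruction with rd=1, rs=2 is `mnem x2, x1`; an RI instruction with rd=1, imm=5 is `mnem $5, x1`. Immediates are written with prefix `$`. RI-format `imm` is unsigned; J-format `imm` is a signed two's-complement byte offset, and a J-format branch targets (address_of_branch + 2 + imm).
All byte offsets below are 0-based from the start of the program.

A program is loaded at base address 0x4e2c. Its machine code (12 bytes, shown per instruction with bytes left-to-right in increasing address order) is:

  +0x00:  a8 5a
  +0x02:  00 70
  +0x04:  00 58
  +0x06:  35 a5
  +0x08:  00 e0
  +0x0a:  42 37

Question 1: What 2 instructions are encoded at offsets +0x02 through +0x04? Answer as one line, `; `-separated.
bnz $0; shl x0, x0

+0x02: 00 70 ⇒ word 0x7000 (little)
  op=0x7000>>11=0xe ⇒ bnz (J)
  [10:0] imm=0 = $0
+0x04: 00 58 ⇒ word 0x5800 (little)
  op=0x5800>>11=0xb ⇒ shl (RR)
  [10:7] rd=0 = x0
  [6:3] rs=0 = x0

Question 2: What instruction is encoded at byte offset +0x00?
[00] a8 5a → 0x5aa8
  top 5b → 0xb → shl [RR]
  [10:7] rd=5 = x5
  [6:3] rs=5 = x5

shl x5, x5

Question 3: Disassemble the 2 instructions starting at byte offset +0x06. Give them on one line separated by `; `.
addi $53, x10; return

off 0x06: read 35 a5 as little → 0xa535
  opcode bits[15:11]=0x14: addi/RI
  rd: (w>>7)&0xf=0xa → x10
  imm: (w>>0)&0x7f=0x35 → $53
off 0x08: read 00 e0 as little → 0xe000
  opcode bits[15:11]=0x1c: return/N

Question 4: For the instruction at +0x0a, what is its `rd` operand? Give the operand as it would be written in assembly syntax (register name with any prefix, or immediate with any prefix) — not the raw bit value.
x14

+0x0a: 42 37 ⇒ word 0x3742 (little)
  op=0x3742>>11=0x6 ⇒ lsli (RI)
  rd: (w>>7)&0xf=0xe → x14
  imm: (w>>0)&0x7f=0x42 → $66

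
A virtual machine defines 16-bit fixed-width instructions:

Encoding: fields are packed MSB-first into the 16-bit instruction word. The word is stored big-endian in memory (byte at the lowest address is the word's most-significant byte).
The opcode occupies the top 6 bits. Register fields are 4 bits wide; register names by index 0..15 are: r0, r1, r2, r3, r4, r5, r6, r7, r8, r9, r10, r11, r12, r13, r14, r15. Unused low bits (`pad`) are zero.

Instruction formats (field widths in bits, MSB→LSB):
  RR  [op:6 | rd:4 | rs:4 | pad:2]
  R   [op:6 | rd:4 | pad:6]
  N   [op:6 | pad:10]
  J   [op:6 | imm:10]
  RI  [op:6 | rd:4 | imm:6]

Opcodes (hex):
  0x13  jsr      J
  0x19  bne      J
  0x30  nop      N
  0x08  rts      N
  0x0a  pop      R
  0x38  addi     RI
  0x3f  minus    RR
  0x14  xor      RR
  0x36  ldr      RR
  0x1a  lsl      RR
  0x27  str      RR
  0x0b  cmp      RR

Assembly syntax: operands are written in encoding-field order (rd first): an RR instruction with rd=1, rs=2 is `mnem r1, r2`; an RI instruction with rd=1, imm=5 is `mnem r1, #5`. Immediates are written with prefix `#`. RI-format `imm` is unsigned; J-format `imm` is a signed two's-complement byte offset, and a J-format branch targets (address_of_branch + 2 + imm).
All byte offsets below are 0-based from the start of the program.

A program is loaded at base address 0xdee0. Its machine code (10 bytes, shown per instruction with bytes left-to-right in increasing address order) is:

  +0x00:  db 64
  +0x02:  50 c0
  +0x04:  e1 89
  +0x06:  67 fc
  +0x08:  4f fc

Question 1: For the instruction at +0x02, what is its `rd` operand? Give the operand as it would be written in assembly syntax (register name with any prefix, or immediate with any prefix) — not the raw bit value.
off 0x02: read 50 c0 as big → 0x50c0
  opcode bits[15:10]=0x14: xor/RR
  [9:6] rd=3 = r3
  [5:2] rs=0 = r0

r3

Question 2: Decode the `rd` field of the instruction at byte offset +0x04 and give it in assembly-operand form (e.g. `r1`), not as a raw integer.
+0x04: e1 89 ⇒ word 0xe189 (big)
  opcode bits[15:10]=0x38: addi/RI
  [9:6] rd=6 = r6
  [5:0] imm=9 = #9

r6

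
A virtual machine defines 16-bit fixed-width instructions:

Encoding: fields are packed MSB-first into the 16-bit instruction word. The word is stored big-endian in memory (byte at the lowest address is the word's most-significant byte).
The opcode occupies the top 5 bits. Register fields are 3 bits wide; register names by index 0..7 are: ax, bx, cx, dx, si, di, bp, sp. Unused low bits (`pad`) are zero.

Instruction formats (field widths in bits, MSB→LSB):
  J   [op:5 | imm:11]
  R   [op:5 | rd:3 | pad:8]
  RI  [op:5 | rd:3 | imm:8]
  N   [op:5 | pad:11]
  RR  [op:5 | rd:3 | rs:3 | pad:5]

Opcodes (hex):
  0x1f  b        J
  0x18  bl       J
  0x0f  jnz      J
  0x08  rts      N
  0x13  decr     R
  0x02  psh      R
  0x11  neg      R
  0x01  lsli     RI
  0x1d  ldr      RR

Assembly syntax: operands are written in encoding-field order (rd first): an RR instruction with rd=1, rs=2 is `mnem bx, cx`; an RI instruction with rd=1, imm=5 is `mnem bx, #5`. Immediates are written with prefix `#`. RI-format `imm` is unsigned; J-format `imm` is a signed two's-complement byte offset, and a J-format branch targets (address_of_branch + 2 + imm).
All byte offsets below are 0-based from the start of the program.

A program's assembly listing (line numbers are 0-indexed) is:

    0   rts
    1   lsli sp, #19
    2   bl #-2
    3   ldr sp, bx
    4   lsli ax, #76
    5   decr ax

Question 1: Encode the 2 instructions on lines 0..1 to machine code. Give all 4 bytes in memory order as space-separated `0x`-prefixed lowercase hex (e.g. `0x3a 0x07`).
line 0 (rts): pack op=0x8:5|pad=0:11 = 0x4000; big→ 40 00
line 1 (lsli): pack op=0x1:5|rd=7:3|imm=19:8 = 0x0f13; big→ 0f 13

0x40 0x00 0x0f 0x13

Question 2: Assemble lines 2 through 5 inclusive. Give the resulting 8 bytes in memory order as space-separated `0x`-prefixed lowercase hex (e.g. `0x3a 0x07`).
0xc7 0xfe 0xef 0x20 0x08 0x4c 0x98 0x00

line 2 (bl): pack op=0x18:5|imm=-2:11 = 0xc7fe; big→ c7 fe
line 3 (ldr): pack op=0x1d:5|rd=7:3|rs=1:3|pad=0:5 = 0xef20; big→ ef 20
line 4 (lsli): pack op=0x1:5|rd=0:3|imm=76:8 = 0x084c; big→ 08 4c
line 5 (decr): pack op=0x13:5|rd=0:3|pad=0:8 = 0x9800; big→ 98 00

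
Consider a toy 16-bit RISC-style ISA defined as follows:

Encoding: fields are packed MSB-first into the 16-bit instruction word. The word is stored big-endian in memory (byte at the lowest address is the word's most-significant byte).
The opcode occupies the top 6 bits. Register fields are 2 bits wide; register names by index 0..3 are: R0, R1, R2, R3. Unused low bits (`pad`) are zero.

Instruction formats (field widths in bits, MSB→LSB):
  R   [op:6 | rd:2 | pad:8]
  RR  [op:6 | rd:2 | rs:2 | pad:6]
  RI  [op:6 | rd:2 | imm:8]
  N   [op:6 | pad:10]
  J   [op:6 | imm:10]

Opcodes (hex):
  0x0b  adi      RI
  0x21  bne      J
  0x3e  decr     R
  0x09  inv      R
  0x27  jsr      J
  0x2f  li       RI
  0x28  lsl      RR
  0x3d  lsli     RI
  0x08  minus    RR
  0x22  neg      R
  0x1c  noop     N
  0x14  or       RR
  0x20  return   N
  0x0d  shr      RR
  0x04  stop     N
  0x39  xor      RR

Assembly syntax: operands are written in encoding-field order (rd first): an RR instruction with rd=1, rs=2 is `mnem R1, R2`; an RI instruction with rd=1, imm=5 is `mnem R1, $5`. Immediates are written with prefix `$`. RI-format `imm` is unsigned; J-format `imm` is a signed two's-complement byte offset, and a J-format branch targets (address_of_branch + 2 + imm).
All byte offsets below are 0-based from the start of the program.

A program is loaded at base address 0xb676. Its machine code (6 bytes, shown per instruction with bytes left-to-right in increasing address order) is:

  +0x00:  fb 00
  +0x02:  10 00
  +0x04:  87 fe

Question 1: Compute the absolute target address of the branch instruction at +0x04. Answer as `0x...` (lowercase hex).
off 0x04: read 87 fe as big → 0x87fe
  top 6b → 0x21 → bne [J]
  imm: (w>>0)&0x3ff=0x3fe (s10→-2) → $-2
  target = base 0xb676 + off 0x04 + 2 + imm -2 = 0xb67a

0xb67a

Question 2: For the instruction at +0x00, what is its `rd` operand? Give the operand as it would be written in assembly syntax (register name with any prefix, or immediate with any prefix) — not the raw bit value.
R3

[00] fb 00 → 0xfb00
  opcode bits[15:10]=0x3e: decr/R
  [9:8] rd=3 = R3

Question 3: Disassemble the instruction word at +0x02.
+0x02: 10 00 ⇒ word 0x1000 (big)
  op=0x1000>>10=0x4 ⇒ stop (N)

stop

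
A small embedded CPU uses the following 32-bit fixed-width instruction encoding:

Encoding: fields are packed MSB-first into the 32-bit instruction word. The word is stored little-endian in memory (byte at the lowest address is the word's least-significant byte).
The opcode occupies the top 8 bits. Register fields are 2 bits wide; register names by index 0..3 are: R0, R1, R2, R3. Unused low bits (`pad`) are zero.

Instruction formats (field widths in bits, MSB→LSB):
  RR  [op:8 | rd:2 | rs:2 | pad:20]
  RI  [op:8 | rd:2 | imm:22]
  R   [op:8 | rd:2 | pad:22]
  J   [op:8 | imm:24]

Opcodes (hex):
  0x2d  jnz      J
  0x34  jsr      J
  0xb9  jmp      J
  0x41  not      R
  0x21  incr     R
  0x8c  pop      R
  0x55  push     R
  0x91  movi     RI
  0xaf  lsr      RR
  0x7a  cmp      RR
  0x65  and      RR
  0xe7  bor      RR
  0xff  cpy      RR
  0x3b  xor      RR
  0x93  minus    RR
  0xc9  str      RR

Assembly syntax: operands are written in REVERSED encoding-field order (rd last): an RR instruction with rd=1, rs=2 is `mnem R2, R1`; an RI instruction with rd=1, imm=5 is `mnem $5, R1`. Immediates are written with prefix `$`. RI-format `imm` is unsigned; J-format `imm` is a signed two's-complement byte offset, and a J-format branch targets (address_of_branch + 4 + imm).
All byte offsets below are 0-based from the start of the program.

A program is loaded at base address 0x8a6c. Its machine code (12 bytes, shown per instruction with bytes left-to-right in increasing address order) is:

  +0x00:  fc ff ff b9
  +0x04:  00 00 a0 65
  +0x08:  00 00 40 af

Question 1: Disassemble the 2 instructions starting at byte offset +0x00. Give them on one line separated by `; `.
jmp $-4; and R2, R2

off 0x00: read fc ff ff b9 as little → 0xb9fffffc
  op=0xb9fffffc>>24=0xb9 ⇒ jmp (J)
  imm: (w>>0)&0xffffff=0xfffffc (s24→-4) → $-4
off 0x04: read 00 00 a0 65 as little → 0x65a00000
  op=0x65a00000>>24=0x65 ⇒ and (RR)
  rd: (w>>22)&0x3=0x2 → R2
  rs: (w>>20)&0x3=0x2 → R2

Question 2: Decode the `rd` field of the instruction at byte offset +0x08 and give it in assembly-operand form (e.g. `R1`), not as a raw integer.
R1

off 0x08: read 00 00 40 af as little → 0xaf400000
  top 8b → 0xaf → lsr [RR]
  rd@[23:22]=0x1 ⇒ R1
  rs@[21:20]=0x0 ⇒ R0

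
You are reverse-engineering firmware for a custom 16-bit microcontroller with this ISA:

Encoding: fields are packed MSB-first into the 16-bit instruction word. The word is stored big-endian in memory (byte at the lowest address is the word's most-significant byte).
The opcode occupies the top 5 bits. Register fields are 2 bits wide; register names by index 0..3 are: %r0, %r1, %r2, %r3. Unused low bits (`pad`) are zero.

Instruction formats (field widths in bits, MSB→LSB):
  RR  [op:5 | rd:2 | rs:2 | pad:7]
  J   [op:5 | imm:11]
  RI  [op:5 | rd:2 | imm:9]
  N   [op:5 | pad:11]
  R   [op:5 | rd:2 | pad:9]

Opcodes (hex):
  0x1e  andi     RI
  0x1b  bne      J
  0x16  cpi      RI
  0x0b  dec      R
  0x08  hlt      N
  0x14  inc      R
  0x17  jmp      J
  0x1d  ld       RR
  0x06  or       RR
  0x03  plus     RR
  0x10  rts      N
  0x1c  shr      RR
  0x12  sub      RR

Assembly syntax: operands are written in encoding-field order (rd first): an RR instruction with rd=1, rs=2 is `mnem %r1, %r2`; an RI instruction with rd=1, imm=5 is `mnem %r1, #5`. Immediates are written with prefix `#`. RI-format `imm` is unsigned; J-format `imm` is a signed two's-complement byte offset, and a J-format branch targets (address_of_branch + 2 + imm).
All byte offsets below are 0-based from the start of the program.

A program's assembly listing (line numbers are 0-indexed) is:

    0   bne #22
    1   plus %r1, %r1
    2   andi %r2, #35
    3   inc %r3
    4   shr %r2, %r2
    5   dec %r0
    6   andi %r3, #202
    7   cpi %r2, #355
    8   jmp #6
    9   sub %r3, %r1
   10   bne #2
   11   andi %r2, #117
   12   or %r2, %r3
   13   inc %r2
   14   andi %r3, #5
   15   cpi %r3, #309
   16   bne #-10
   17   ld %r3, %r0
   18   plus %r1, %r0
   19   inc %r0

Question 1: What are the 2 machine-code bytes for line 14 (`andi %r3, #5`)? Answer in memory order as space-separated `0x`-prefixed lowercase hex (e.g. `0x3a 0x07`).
0xf6 0x05

line 14 (andi): pack op=0x1e:5|rd=3:2|imm=5:9 = 0xf605; big→ f6 05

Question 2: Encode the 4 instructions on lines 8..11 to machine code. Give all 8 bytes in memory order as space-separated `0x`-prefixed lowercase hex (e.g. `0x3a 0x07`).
8. jmp fields op=0x17:5|imm=6:11 → word b806h → b8 06
9. sub fields op=0x12:5|rd=3:2|rs=1:2|pad=0:7 → word 9680h → 96 80
10. bne fields op=0x1b:5|imm=2:11 → word d802h → d8 02
11. andi fields op=0x1e:5|rd=2:2|imm=117:9 → word f475h → f4 75

0xb8 0x06 0x96 0x80 0xd8 0x02 0xf4 0x75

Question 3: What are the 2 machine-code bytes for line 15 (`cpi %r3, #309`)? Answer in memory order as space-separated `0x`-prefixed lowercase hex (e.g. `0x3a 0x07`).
0xb7 0x35

15. cpi fields op=0x16:5|rd=3:2|imm=309:9 → word b735h → b7 35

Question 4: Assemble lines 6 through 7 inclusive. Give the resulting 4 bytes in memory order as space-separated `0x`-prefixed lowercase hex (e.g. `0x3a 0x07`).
0xf6 0xca 0xb5 0x63

line 6 (andi): pack op=0x1e:5|rd=3:2|imm=202:9 = 0xf6ca; big→ f6 ca
line 7 (cpi): pack op=0x16:5|rd=2:2|imm=355:9 = 0xb563; big→ b5 63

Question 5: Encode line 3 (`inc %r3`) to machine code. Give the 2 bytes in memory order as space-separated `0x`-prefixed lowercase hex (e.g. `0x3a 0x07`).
0xa6 0x00

L3: inc op=0x14:5|rd=3:2|pad=0:9 ⇒ 0xa600 ⇒ big a6 00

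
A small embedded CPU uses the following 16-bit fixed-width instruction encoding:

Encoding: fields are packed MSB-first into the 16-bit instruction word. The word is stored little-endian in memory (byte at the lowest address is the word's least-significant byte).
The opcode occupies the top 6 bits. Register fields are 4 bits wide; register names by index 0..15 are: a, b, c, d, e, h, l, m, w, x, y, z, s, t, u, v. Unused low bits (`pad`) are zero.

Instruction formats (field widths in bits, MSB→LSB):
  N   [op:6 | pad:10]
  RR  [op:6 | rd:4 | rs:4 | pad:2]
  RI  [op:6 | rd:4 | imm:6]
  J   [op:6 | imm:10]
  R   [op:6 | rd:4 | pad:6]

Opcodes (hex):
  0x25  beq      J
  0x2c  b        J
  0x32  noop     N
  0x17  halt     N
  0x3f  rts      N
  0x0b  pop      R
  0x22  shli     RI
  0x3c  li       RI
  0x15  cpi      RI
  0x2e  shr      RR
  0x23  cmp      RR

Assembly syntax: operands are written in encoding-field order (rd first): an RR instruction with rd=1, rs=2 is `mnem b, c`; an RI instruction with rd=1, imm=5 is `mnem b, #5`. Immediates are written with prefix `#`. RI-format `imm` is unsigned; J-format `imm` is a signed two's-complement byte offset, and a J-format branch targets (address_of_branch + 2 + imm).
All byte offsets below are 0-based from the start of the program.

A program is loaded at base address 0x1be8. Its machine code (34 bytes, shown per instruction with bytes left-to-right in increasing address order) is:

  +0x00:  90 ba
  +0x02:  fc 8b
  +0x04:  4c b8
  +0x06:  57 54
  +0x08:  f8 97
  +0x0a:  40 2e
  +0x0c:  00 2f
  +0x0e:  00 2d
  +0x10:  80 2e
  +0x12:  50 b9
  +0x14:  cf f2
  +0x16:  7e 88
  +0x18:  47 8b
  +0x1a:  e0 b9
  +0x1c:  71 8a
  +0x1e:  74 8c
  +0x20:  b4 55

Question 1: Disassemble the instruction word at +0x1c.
shli x, #49

@+1c  little-endian(71 8a) = 0x8a71
  top 6b → 0x22 → shli [RI]
  rd@[9:6]=0x9 ⇒ x
  imm@[5:0]=0x31 ⇒ #49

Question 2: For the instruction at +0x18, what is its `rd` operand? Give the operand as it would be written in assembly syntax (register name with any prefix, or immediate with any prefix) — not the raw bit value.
t

off 0x18: read 47 8b as little → 0x8b47
  opcode bits[15:10]=0x22: shli/RI
  [9:6] rd=13 = t
  [5:0] imm=7 = #7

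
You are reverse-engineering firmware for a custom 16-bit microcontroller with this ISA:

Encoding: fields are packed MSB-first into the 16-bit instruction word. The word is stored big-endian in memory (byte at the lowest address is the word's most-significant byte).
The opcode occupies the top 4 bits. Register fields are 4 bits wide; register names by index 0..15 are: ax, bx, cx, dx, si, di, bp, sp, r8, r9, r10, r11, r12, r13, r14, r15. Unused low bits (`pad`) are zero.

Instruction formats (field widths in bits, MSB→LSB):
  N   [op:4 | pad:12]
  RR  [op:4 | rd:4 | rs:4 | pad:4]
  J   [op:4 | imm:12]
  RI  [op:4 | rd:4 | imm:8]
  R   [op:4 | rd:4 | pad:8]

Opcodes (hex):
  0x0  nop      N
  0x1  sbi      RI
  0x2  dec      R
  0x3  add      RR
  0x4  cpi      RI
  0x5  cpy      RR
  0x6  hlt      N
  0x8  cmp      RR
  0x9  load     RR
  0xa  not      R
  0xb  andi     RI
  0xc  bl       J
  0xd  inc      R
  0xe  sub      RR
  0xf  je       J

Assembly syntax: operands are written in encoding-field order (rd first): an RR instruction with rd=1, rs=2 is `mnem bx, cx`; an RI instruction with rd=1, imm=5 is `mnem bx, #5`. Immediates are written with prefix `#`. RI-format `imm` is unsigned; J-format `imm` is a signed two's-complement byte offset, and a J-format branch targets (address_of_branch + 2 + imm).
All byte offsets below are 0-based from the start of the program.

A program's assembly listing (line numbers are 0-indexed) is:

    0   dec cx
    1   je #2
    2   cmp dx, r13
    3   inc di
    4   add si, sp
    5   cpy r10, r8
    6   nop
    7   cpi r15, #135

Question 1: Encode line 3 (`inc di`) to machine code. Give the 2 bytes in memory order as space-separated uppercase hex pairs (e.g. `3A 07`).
D5 00

line 3 (inc): pack op=0xd:4|rd=5:4|pad=0:8 = 0xd500; big→ d5 00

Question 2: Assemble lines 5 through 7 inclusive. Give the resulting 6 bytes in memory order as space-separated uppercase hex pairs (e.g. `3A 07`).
5A 80 00 00 4F 87

line 5 (cpy): pack op=0x5:4|rd=10:4|rs=8:4|pad=0:4 = 0x5a80; big→ 5a 80
line 6 (nop): pack op=0x0:4|pad=0:12 = 0x0000; big→ 00 00
line 7 (cpi): pack op=0x4:4|rd=15:4|imm=135:8 = 0x4f87; big→ 4f 87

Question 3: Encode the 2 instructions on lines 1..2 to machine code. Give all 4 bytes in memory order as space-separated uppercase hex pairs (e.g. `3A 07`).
1. je fields op=0xf:4|imm=2:12 → word f002h → f0 02
2. cmp fields op=0x8:4|rd=3:4|rs=13:4|pad=0:4 → word 83d0h → 83 d0

F0 02 83 D0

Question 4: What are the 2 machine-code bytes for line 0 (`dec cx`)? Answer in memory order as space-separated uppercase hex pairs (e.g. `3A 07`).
22 00

L0: dec op=0x2:4|rd=2:4|pad=0:8 ⇒ 0x2200 ⇒ big 22 00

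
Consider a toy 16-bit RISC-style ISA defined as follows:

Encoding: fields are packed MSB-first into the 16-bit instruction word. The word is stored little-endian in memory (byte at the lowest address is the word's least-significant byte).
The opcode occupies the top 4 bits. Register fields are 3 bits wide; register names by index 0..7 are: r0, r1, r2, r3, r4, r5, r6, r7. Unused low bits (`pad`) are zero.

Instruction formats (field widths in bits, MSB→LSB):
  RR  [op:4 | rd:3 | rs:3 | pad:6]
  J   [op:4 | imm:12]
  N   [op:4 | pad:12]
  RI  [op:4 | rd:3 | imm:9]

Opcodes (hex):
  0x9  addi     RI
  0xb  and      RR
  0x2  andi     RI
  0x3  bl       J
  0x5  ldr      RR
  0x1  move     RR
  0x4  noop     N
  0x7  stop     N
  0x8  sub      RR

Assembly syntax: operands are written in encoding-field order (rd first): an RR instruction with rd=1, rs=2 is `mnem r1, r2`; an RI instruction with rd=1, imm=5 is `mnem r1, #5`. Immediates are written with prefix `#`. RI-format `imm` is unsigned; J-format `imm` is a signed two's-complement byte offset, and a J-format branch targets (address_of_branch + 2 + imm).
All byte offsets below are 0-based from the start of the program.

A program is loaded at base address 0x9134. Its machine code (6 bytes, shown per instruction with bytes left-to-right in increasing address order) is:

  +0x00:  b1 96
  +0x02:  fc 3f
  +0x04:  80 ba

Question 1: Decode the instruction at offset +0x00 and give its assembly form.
@+00  little-endian(b1 96) = 0x96b1
  op=0x96b1>>12=0x9 ⇒ addi (RI)
  rd: (w>>9)&0x7=0x3 → r3
  imm: (w>>0)&0x1ff=0xb1 → #177

addi r3, #177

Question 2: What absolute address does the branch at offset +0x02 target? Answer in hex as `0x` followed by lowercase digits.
0x9134

[02] fc 3f → 0x3ffc
  top 4b → 0x3 → bl [J]
  imm: (w>>0)&0xfff=0xffc (s12→-4) → #-4
  target = base 0x9134 + off 0x02 + 2 + imm -4 = 0x9134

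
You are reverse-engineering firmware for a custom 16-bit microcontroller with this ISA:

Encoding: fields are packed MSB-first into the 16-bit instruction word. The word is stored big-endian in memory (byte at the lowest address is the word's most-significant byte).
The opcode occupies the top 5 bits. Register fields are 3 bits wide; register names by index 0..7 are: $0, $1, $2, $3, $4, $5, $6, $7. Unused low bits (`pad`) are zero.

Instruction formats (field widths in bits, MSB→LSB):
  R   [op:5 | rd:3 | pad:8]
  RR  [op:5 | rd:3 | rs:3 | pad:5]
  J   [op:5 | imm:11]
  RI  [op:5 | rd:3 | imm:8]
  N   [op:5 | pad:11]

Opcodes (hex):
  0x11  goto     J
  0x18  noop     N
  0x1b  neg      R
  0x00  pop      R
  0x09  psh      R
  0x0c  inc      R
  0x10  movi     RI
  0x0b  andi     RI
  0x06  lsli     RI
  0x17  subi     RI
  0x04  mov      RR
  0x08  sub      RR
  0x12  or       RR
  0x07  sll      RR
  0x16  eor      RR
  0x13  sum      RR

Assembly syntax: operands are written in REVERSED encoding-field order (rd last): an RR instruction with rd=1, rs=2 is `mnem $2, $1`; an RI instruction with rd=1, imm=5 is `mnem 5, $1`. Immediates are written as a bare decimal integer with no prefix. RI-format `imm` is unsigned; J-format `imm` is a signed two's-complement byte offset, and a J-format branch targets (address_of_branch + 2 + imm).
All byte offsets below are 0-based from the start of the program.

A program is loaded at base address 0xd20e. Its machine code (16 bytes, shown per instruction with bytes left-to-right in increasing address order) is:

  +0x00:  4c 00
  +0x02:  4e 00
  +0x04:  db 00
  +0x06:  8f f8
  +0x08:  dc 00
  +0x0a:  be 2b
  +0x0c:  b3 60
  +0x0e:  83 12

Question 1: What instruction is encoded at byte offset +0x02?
psh $6

off 0x02: read 4e 00 as big → 0x4e00
  opcode bits[15:11]=0x9: psh/R
  rd: (w>>8)&0x7=0x6 → $6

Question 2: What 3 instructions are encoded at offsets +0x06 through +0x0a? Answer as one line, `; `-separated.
@+06  big-endian(8f f8) = 0x8ff8
  opcode bits[15:11]=0x11: goto/J
  imm@[10:0]=0x7f8 (s11→-8) ⇒ -8
@+08  big-endian(dc 00) = 0xdc00
  opcode bits[15:11]=0x1b: neg/R
  rd@[10:8]=0x4 ⇒ $4
@+0a  big-endian(be 2b) = 0xbe2b
  opcode bits[15:11]=0x17: subi/RI
  rd@[10:8]=0x6 ⇒ $6
  imm@[7:0]=0x2b ⇒ 43

goto -8; neg $4; subi 43, $6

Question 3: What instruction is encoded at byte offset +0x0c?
+0x0c: b3 60 ⇒ word 0xb360 (big)
  opcode bits[15:11]=0x16: eor/RR
  rd@[10:8]=0x3 ⇒ $3
  rs@[7:5]=0x3 ⇒ $3

eor $3, $3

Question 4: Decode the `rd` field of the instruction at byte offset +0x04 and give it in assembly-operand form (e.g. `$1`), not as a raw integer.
@+04  big-endian(db 00) = 0xdb00
  opcode bits[15:11]=0x1b: neg/R
  rd@[10:8]=0x3 ⇒ $3

$3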